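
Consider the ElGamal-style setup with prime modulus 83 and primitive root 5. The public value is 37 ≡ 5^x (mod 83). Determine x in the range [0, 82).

Successive powers of 5 modulo 83:
  5^0=1  5^1=5  5^2=25  5^3=42  5^4=44  5^5=54
  5^6=21  5^7=22  5^8=27  5^9=52  5^10=11  5^11=55
  5^12=26  5^13=47  5^14=69  5^15=13  5^16=65  5^17=76
  5^18=48  5^19=74  5^20=38  5^21=24  5^22=37
So 5^22 ≡ 37 (mod 83), giving x = 22.

22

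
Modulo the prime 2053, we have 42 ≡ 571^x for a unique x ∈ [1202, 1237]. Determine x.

1219

Compute 571^1202 mod 2053 = 488, then multiply by 571 repeatedly:
  571^1202=488  571^1203=1493  571^1204=508  571^1205=595  571^1206=1000
  571^1207=266  571^1208=2017  571^1209=2027  571^1210=1578  571^1211=1824
  571^1212=633  571^1213=115  571^1214=2022  571^1215=776  571^1216=1701
  571^1217=202  571^1218=374  571^1219=42
Found 42 at exponent 1219.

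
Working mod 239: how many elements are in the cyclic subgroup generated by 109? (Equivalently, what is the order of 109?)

119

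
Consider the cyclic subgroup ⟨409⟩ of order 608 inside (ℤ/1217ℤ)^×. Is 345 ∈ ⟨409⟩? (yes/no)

345 ∈ ⟨409⟩ iff 345^608 ≡ 1 (mod 1217), since |⟨409⟩| = 608.
345^608 mod 1217 = 1216.
Since 1216 ≠ 1, 345 does not lie in the subgroup.

no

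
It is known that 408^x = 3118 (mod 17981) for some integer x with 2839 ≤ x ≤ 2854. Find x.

Compute 408^2839 mod 17981 = 13686, then multiply by 408 repeatedly:
  408^2839=13686  408^2840=9778  408^2841=15623  408^2842=8910  408^2843=3118
Found 3118 at exponent 2843.

2843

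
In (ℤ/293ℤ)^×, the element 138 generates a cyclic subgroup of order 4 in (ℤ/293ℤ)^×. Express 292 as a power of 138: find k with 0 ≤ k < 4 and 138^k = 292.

Successive powers of 138 modulo 293:
  138^0=1  138^1=138  138^2=292
So 138^2 ≡ 292 (mod 293), giving k = 2.

2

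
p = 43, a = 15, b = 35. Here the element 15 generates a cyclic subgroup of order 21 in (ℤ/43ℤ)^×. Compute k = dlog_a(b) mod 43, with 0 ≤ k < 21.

Successive powers of 15 modulo 43:
  15^0=1  15^1=15  15^2=10  15^3=21  15^4=14  15^5=38
  15^6=11  15^7=36  15^8=24  15^9=16  15^10=25  15^11=31
  15^12=35
So 15^12 ≡ 35 (mod 43), giving k = 12.

12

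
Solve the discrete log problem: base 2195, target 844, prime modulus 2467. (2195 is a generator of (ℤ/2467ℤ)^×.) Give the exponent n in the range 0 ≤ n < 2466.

1442

Baby-step giant-step with m = ceil(sqrt(2466)) = 50.
Baby table (2195^j mod 2467 for j=0..49):
  0:1  1:2195  2:2441  3:2138  4:676  5:1153  6:2160  7:2093
  8:581  9:2323  10:2163  11:1277  12:503  13:1336  14:1724  15:2269
  16:2049  17:214  18:1000  19:1837  20:1137  21:1578  22:42  23:911
  24:1375  25:984  26:1255  27:1553  28:1908  29:1561  30:2199  31:1353
  32:2034  33:1827  34:1390  35:1838  36:865  37:1552  38:2180  39:1587
  40:61  41:677  42:881  43:2134  44:1764  45:1257  46:1009  47:1856
  48:903  49:1084
Giant step factor: 2195^(-50) ≡ 1070 (mod 2467).
Scan 844·1070^i mod 2467 for i = 0, 1, …:
  i=0: 844   i=1: 158   i=2: 1304   i=3: 1425
  i=4: 144   i=5: 1126   i=6: 924   i=7: 1880
  i=8: 995   i=9: 1373     …   i=27: 1677
  i=28: 881
Match at i=28, j=42: n = 28·50 + 42 = 1442.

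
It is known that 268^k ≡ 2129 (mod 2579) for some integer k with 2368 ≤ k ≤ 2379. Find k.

Compute 268^2368 mod 2579 = 2541, then multiply by 268 repeatedly:
  268^2368=2541  268^2369=132  268^2370=1849  268^2371=364  268^2372=2129
Found 2129 at exponent 2372.

2372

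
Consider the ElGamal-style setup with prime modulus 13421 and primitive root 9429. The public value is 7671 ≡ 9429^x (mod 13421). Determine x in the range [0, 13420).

Baby-step giant-step with m = ceil(sqrt(13420)) = 116.
Baby table (9429^j mod 13421 for j=0..115):
  0:1  1:9429  2:5337  3:7244  4:4207  5:8748  6:12847  7:9838
  8:9971  9:2454  10:962  11:11523  12:7372  13:3229  14:7413  15:609
  16:11494  17:2351  18:9508  19:12073  20:12816  21:12801  22:5576  23:6047
  24:4755  25:8755  26:11745  27:6934  28:6995  29:5061  30:8514  31:7505
  32:9133  33:5921  34:11170  35:7343  36:11629  37:271  38:5269  39:10280
  40:3658  41:12733  42:8612  43:5498  44:8740  45:4520  46:7405  47:5703
  48:9061  49:11504  50:2694  51:9194  52:3987  53:1202  54:6334  55:13257
  56:10480  57:10518  58:6453  59:7944  60:1375  61:189  62:10509  63:2118
  64:174  65:3284  66:2589  67:12303  68:7284  69:5579  70:7492  71:7345
  72:3645  73:10945  74:6336  75:5273  76:7733  77:11585  78:1446  79:12019
  80:227  81:6444  82:3609  83:7026  84:2098  85:12909  86:3912  87:5340
  88:8689  89:6797  90:3638  91:12047  92:9240  93:8249  94:5126  95:4033
  96:5464  97:10258  98:10956  99:2687  100:10296  101:6891  102:4178  103:3727
  104:5705  105:1077  106:8757  107:3761  108:4187  109:8062  110:54  111:12589
  112:6357  113:1967  114:12442  115:2657
Giant step factor: 9429^(-116) ≡ 8061 (mod 13421).
Scan 7671·8061^i mod 13421 for i = 0, 1, …:
  i=0: 7671   i=1: 5384   i=2: 10331   i=3: 886
  i=4: 2074   i=5: 9369   i=6: 3542   i=7: 5595
  i=8: 6735   i=9: 2890   i=10: 10855   i=11: 10656
  i=12: 3616   i=13: 11585
Match at i=13, j=77: x = 13·116 + 77 = 1585.

1585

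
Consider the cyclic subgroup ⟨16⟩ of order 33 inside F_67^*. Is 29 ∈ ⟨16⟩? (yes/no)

yes

29 ∈ ⟨16⟩ iff 29^33 ≡ 1 (mod 67), since |⟨16⟩| = 33.
29^33 mod 67 = 1.
Since 1 = 1, 29 lies in the subgroup.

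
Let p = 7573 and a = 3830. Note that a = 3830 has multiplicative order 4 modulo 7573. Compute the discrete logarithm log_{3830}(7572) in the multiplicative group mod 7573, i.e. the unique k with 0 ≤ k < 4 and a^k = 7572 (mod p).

2

Successive powers of 3830 modulo 7573:
  3830^0=1  3830^1=3830  3830^2=7572
So 3830^2 ≡ 7572 (mod 7573), giving k = 2.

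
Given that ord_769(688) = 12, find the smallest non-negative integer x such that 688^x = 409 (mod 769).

Successive powers of 688 modulo 769:
  688^0=1  688^1=688  688^2=409
So 688^2 ≡ 409 (mod 769), giving x = 2.

2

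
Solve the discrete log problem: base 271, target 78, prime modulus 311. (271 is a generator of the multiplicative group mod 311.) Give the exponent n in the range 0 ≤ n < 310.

Baby-step giant-step with m = ceil(sqrt(310)) = 18.
Baby table (271^j mod 311 for j=0..17):
  0:1  1:271  2:45  3:66  4:159  5:171  6:2  7:231
  8:90  9:132  10:7  11:31  12:4  13:151  14:180  15:264
  16:14  17:62
Giant step factor: 271^(-18) ≡ 39 (mod 311).
Scan 78·39^i mod 311 for i = 0, 1, …:
  i=0: 78   i=1: 243   i=2: 147   i=3: 135
  i=4: 289   i=5: 75   i=6: 126   i=7: 249
  i=8: 70   i=9: 242     …   i=15: 56
  i=16: 7
Match at i=16, j=10: n = 16·18 + 10 = 298.

298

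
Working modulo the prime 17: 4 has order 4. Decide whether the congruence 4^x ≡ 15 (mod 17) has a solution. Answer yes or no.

no

15 ∈ ⟨4⟩ iff 15^4 ≡ 1 (mod 17), since |⟨4⟩| = 4.
15^4 mod 17 = 16.
Since 16 ≠ 1, 15 does not lie in the subgroup.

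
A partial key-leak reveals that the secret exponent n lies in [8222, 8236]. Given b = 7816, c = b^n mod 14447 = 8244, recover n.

Compute 7816^8222 mod 14447 = 3036, then multiply by 7816 repeatedly:
  7816^8222=3036  7816^8223=7402  7816^8224=8244
Found 8244 at exponent 8224.

8224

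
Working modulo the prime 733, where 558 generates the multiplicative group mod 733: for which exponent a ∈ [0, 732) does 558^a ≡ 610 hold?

Baby-step giant-step with m = ceil(sqrt(732)) = 28.
Baby table (558^j mod 733 for j=0..27):
  0:1  1:558  2:572  3:321  4:266  5:362  6:421  7:358
  8:388  9:269  10:570  11:671  12:588  13:453  14:622  15:367
  16:279  17:286  18:527  19:133  20:181  21:577  22:179  23:194
  24:501  25:285  26:702  27:294
Giant step factor: 558^(-28) ≡ 89 (mod 733).
Scan 610·89^i mod 733 for i = 0, 1, …:
  i=0: 610   i=1: 48   i=2: 607   i=3: 514
  i=4: 300   i=5: 312   i=6: 647   i=7: 409
  i=8: 484   i=9: 562     …   i=17: 655
  i=18: 388
Match at i=18, j=8: a = 18·28 + 8 = 512.

512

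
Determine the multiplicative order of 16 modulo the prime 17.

The order of 16 must divide p − 1 = 16 = 2^4.
Divisors: 1, 2, 4, 8, 16.
Check each in increasing order: 16^1 ≡ 16;  16^2 ≡ 1.
Smallest exponent giving 1 is 2.

2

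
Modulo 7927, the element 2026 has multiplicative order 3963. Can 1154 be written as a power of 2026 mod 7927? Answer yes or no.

1154 ∈ ⟨2026⟩ iff 1154^3963 ≡ 1 (mod 7927), since |⟨2026⟩| = 3963.
1154^3963 mod 7927 = 1.
Since 1 = 1, 1154 lies in the subgroup.

yes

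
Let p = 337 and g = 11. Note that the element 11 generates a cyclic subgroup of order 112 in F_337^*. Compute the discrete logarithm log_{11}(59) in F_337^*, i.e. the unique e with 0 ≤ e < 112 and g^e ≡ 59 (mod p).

77

Baby-step giant-step with m = ceil(sqrt(112)) = 11.
Baby table (11^j mod 337 for j=0..10):
  0:1  1:11  2:121  3:320  4:150  5:302  6:289  7:146
  8:258  9:142  10:214
Giant step factor: 11^(-11) ≡ 202 (mod 337).
Scan 59·202^i mod 337 for i = 0, 1, …:
  i=0: 59   i=1: 123   i=2: 245   i=3: 288
  i=4: 212   i=5: 25   i=6: 332   i=7: 1
Match at i=7, j=0: e = 7·11 + 0 = 77.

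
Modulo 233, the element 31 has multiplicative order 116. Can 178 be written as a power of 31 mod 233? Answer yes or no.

yes

178 ∈ ⟨31⟩ iff 178^116 ≡ 1 (mod 233), since |⟨31⟩| = 116.
178^116 mod 233 = 1.
Since 1 = 1, 178 lies in the subgroup.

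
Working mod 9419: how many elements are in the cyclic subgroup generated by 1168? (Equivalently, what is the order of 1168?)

The order of 1168 must divide p − 1 = 9418 = 2 · 17 · 277.
Divisors: 1, 2, 17, 34, 277, 554, 4709, 9418.
Check each in increasing order: 1168^1 ≡ 1168;  1168^2 ≡ 7888;  1168^17 ≡ 3822;  1168^34 ≡ 8234;  1168^277 ≡ 4025;  1168^554 ≡ 9364;  1168^4709 ≡ 1.
Smallest exponent giving 1 is 4709.

4709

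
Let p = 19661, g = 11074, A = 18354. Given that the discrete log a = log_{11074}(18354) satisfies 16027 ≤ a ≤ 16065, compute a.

Compute 11074^16027 mod 19661 = 9429, then multiply by 11074 repeatedly:
  11074^16027=9429  11074^16028=16836  11074^16029=16262  11074^16030=10289  11074^16031=4891
  11074^16032=16540  11074^16033=2084  11074^16034=15863  11074^16035=15488  11074^16036=11209
  11074^16037=8573  11074^16038=14094  11074^16039=7938  11074^16040=1081  11074^16041=17106
  11074^16042=17770  11074^16043=17692  11074^16044=19004  11074^16045=18613  11074^16046=14099
  11074^16047=4325  11074^16048=854  11074^16049=255  11074^16050=12347  11074^16051=8084
  11074^16052=5683  11074^16053=18342  11074^16054=1517  11074^16055=8764  11074^16056=5840
  11074^16057=7131  11074^16058=10118  11074^16059=18354
Found 18354 at exponent 16059.

16059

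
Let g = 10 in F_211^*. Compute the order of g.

30

The order of 10 must divide p − 1 = 210 = 2 · 3 · 5 · 7.
Divisors: 1, 2, 3, 5, 6, 7, 10, 14, 15, 21, 30, 35, 42, 70, 105, 210.
Check each in increasing order: 10^1 ≡ 10;  10^2 ≡ 100;  10^3 ≡ 156;  10^5 ≡ 197;  10^6 ≡ 71;  10^7 ≡ 77;  10^10 ≡ 196;  10^14 ≡ 21;  10^15 ≡ 210;  10^21 ≡ 140;  10^30 ≡ 1.
Smallest exponent giving 1 is 30.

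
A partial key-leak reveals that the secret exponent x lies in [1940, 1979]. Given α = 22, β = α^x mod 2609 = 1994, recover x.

Compute 22^1940 mod 2609 = 1093, then multiply by 22 repeatedly:
  22^1940=1093  22^1941=565  22^1942=1994
Found 1994 at exponent 1942.

1942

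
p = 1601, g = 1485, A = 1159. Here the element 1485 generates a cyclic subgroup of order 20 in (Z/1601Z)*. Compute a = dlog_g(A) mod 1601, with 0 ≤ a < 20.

14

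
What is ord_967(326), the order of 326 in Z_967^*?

The order of 326 must divide p − 1 = 966 = 2 · 3 · 7 · 23.
Divisors: 1, 2, 3, 6, 7, 14, 21, 23, 42, 46, 69, 138, 161, 322, 483, 966.
Check each in increasing order: 326^1 ≡ 326;  326^2 ≡ 873;  326^3 ≡ 300;  326^6 ≡ 69;  326^7 ≡ 253;  326^14 ≡ 187;  326^21 ≡ 895;  326^23 ≡ 966;  326^42 ≡ 349;  326^46 ≡ 1.
Smallest exponent giving 1 is 46.

46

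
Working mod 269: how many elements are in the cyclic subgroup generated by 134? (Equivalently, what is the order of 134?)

The order of 134 must divide p − 1 = 268 = 2^2 · 67.
Divisors: 1, 2, 4, 67, 134, 268.
Check each in increasing order: 134^1 ≡ 134;  134^2 ≡ 202;  134^4 ≡ 185;  134^67 ≡ 187;  134^134 ≡ 268;  134^268 ≡ 1.
Smallest exponent giving 1 is 268.

268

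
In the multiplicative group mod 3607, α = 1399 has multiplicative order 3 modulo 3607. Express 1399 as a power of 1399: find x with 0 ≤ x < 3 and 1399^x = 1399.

1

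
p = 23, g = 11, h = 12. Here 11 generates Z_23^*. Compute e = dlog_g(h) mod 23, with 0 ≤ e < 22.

12

Successive powers of 11 modulo 23:
  11^0=1  11^1=11  11^2=6  11^3=20  11^4=13  11^5=5
  11^6=9  11^7=7  11^8=8  11^9=19  11^10=2  11^11=22
  11^12=12
So 11^12 ≡ 12 (mod 23), giving e = 12.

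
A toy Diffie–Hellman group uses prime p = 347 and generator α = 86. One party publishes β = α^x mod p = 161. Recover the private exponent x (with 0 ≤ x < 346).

Baby-step giant-step with m = ceil(sqrt(346)) = 19.
Baby table (86^j mod 347 for j=0..18):
  0:1  1:86  2:109  3:5  4:83  5:198  6:25  7:68
  8:296  9:125  10:340  11:92  12:278  13:312  14:113  15:2
  16:172  17:218  18:10
Giant step factor: 86^(-19) ≡ 23 (mod 347).
Scan 161·23^i mod 347 for i = 0, 1, …:
  i=0: 161   i=1: 233   i=2: 154   i=3: 72
  i=4: 268   i=5: 265   i=6: 196   i=7: 344
  i=8: 278
Match at i=8, j=12: x = 8·19 + 12 = 164.

164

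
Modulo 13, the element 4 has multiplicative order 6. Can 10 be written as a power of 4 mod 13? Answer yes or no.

⟨4⟩ has order 6; its elements mod 13 are {1, 3, 4, 9, 10, 12}.
10 is in this set.

yes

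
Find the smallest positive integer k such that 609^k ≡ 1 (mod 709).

177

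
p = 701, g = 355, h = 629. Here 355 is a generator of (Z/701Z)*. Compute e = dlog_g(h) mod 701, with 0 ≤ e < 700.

623

Baby-step giant-step with m = ceil(sqrt(700)) = 27.
Baby table (355^j mod 701 for j=0..26):
  0:1  1:355  2:546  3:354  4:191  5:509  6:538  7:318
  8:29  9:481  10:412  11:452  12:632  13:40  14:180  15:109
  16:140  17:630  18:31  19:490  20:102  21:459  22:313  23:357
  24:555  25:44  26:198
Giant step factor: 355^(-27) ≡ 107 (mod 701).
Scan 629·107^i mod 701 for i = 0, 1, …:
  i=0: 629   i=1: 7   i=2: 48   i=3: 229
  i=4: 669   i=5: 81   i=6: 255   i=7: 647
  i=8: 531   i=9: 36     …   i=22: 693
  i=23: 546
Match at i=23, j=2: e = 23·27 + 2 = 623.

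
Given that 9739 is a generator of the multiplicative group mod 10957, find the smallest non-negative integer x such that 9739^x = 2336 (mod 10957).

4616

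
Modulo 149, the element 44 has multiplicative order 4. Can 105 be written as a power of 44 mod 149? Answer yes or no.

105 ∈ ⟨44⟩ iff 105^4 ≡ 1 (mod 149), since |⟨44⟩| = 4.
105^4 mod 149 = 1.
Since 1 = 1, 105 lies in the subgroup.

yes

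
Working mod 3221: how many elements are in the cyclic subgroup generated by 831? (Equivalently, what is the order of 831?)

805

The order of 831 must divide p − 1 = 3220 = 2^2 · 5 · 7 · 23.
Divisors: 1, 2, 4, 5, 7, 10, 14, 20, 23, 28, 35, 46, 70, 92, 115, 140, 161, 230, 322, 460, 644, 805, 1610, 3220.
Check each in increasing order: 831^1 ≡ 831;  831^2 ≡ 1267;  831^4 ≡ 1231;  831^5 ≡ 1904;  831^7 ≡ 3060;  831^10 ≡ 1591;  831^14 ≡ 153;  831^20 ≡ 2796;  831^23 ≡ 1479;  831^28 ≡ 862;  831^35 ≡ 2942;  831^46 ≡ 382;  831^70 ≡ 537;  831^92 ≡ 979;  831^115 ≡ 1712;  831^140 ≡ 1700;  831^161 ≡ 121;  831^230 ≡ 3055;  831^322 ≡ 1757;  831^460 ≡ 1788;  831^644 ≡ 1331;  831^805 ≡ 1.
Smallest exponent giving 1 is 805.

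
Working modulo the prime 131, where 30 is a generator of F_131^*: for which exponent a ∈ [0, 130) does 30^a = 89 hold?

Baby-step giant-step with m = ceil(sqrt(130)) = 12.
Baby table (30^j mod 131 for j=0..11):
  0:1  1:30  2:114  3:14  4:27  5:24  6:65  7:116
  8:74  9:124  10:52  11:119
Giant step factor: 30^(-12) ≡ 4 (mod 131).
Scan 89·4^i mod 131 for i = 0, 1, …:
  i=0: 89   i=1: 94   i=2: 114
Match at i=2, j=2: a = 2·12 + 2 = 26.

26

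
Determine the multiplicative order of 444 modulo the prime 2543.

1271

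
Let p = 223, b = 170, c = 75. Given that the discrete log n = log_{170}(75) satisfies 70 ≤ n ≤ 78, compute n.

73

Compute 170^70 mod 223 = 47, then multiply by 170 repeatedly:
  170^70=47  170^71=185  170^72=7  170^73=75
Found 75 at exponent 73.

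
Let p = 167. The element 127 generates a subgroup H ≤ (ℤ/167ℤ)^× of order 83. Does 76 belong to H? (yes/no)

yes

76 ∈ ⟨127⟩ iff 76^83 ≡ 1 (mod 167), since |⟨127⟩| = 83.
76^83 mod 167 = 1.
Since 1 = 1, 76 lies in the subgroup.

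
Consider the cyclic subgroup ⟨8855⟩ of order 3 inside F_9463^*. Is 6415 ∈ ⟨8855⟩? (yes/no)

no

⟨8855⟩ has order 3; its elements mod 9463 are {1, 607, 8855}.
6415 is not in this set.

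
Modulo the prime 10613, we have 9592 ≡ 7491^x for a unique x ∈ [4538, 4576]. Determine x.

4556

Compute 7491^4538 mod 10613 = 3305, then multiply by 7491 repeatedly:
  7491^4538=3305  7491^4539=8239  7491^4540=3754  7491^4541=7377  7491^4542=9829
  7491^4543=6658  7491^4544=4591  7491^4545=5061  7491^4546=2315  7491^4547=23
  7491^4548=2485  7491^4549=10546  7491^4550=7527  7491^4551=8501  7491^4552=2991
  7491^4553=1538  7491^4554=6053  7491^4555=4287  7491^4556=9592
Found 9592 at exponent 4556.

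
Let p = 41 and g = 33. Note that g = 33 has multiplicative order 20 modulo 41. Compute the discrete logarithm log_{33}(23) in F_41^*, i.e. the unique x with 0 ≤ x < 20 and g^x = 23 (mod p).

Successive powers of 33 modulo 41:
  33^0=1  33^1=33  33^2=23
So 33^2 ≡ 23 (mod 41), giving x = 2.

2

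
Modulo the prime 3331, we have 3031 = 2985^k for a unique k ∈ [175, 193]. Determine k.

178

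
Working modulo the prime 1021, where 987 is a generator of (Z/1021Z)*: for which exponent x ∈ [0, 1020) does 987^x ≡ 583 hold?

333

Baby-step giant-step with m = ceil(sqrt(1020)) = 32.
Baby table (987^j mod 1021 for j=0..31):
  0:1  1:987  2:135  3:515  4:868  5:97  6:786  7:843
  8:947  9:474  10:220  11:688  12:91  13:990  14:33  15:920
  16:371  17:659  18:56  19:138  20:413  21:252  22:621  23:327
  24:113  25:242  26:961  27:1019  28:68  29:751  30:1012  31:306
Giant step factor: 987^(-32) ≡ 921 (mod 1021).
Scan 583·921^i mod 1021 for i = 0, 1, …:
  i=0: 583   i=1: 918   i=2: 90   i=3: 189
  i=4: 499   i=5: 129   i=6: 373   i=7: 477
  i=8: 287   i=9: 909   i=10: 990
Match at i=10, j=13: x = 10·32 + 13 = 333.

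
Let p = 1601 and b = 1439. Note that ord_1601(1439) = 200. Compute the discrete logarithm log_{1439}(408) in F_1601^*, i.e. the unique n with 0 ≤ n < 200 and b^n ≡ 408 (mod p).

75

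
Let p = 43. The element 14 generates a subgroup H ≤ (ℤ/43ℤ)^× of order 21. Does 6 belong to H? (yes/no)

yes

6 ∈ ⟨14⟩ iff 6^21 ≡ 1 (mod 43), since |⟨14⟩| = 21.
6^21 mod 43 = 1.
Since 1 = 1, 6 lies in the subgroup.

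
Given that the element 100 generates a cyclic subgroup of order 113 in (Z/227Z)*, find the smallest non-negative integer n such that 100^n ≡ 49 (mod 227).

Baby-step giant-step with m = ceil(sqrt(113)) = 11.
Baby table (100^j mod 227 for j=0..10):
  0:1  1:100  2:12  3:65  4:144  5:99  6:139  7:53
  8:79  9:182  10:40
Giant step factor: 100^(-11) ≡ 161 (mod 227).
Scan 49·161^i mod 227 for i = 0, 1, …:
  i=0: 49   i=1: 171   i=2: 64   i=3: 89
  i=4: 28   i=5: 195   i=6: 69   i=7: 213
  i=8: 16   i=9: 79
Match at i=9, j=8: n = 9·11 + 8 = 107.

107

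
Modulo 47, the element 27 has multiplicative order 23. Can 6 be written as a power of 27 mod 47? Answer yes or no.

yes

6 ∈ ⟨27⟩ iff 6^23 ≡ 1 (mod 47), since |⟨27⟩| = 23.
6^23 mod 47 = 1.
Since 1 = 1, 6 lies in the subgroup.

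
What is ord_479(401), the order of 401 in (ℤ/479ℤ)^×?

239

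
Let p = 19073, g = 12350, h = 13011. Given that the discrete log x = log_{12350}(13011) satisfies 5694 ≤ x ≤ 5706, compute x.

5700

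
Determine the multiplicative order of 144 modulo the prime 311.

155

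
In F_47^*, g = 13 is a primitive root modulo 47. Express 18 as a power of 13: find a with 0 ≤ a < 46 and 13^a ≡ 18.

22

Baby-step giant-step with m = ceil(sqrt(46)) = 7.
Baby table (13^j mod 47 for j=0..6):
  0:1  1:13  2:28  3:35  4:32  5:40  6:3
Giant step factor: 13^(-7) ≡ 41 (mod 47).
Scan 18·41^i mod 47 for i = 0, 1, …:
  i=0: 18   i=1: 33   i=2: 37   i=3: 13
Match at i=3, j=1: a = 3·7 + 1 = 22.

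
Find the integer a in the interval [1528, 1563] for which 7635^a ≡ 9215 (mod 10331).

Compute 7635^1528 mod 10331 = 9938, then multiply by 7635 repeatedly:
  7635^1528=9938  7635^1529=5766  7635^1530=3019  7635^1531=1604  7635^1532=4305
  7635^1533=5764  7635^1534=8411  7635^1535=489  7635^1536=4024  7635^1537=9177
  7635^1538=1553  7635^1539=7498  7635^1540=3159  7635^1541=6411  7635^1542=10038
  7635^1543=4772  7635^1544=7114  7635^1545=5323  7635^1546=9282  7635^1547=7741
  7635^1548=9215
Found 9215 at exponent 1548.

1548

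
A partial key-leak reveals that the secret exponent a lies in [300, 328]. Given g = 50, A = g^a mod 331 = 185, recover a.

Compute 50^300 mod 331 = 270, then multiply by 50 repeatedly:
  50^300=270  50^301=260  50^302=91  50^303=247  50^304=103
  50^305=185
Found 185 at exponent 305.

305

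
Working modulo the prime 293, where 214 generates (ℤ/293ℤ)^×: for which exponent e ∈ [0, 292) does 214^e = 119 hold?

235

Baby-step giant-step with m = ceil(sqrt(292)) = 18.
Baby table (214^j mod 293 for j=0..17):
  0:1  1:214  2:88  3:80  4:126  5:8  6:247  7:118
  8:54  9:129  10:64  11:218  12:65  13:139  14:153  15:219
  16:279  17:227
Giant step factor: 214^(-18) ≡ 83 (mod 293).
Scan 119·83^i mod 293 for i = 0, 1, …:
  i=0: 119   i=1: 208   i=2: 270   i=3: 142
  i=4: 66   i=5: 204   i=6: 231   i=7: 128
  i=8: 76   i=9: 155   i=10: 266   i=11: 103
  i=12: 52   i=13: 214
Match at i=13, j=1: e = 13·18 + 1 = 235.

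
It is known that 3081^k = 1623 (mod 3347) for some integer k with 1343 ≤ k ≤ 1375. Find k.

Compute 3081^1343 mod 3347 = 506, then multiply by 3081 repeatedly:
  3081^1343=506  3081^1344=2631  3081^1345=3024  3081^1346=2243  3081^1347=2475
  3081^1348=1009  3081^1349=2713  3081^1350=1294  3081^1351=537  3081^1352=1079
  3081^1353=828  3081^1354=654  3081^1355=80  3081^1356=2149  3081^1357=703
  3081^1358=434  3081^1359=1701  3081^1360=2726  3081^1361=1183  3081^1362=3287
  3081^1363=2572  3081^1364=1983  3081^1365=1348  3081^1366=2908  3081^1367=2976
  3081^1368=1623
Found 1623 at exponent 1368.

1368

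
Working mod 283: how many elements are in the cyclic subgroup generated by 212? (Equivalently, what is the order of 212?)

94

The order of 212 must divide p − 1 = 282 = 2 · 3 · 47.
Divisors: 1, 2, 3, 6, 47, 94, 141, 282.
Check each in increasing order: 212^1 ≡ 212;  212^2 ≡ 230;  212^3 ≡ 84;  212^6 ≡ 264;  212^47 ≡ 282;  212^94 ≡ 1.
Smallest exponent giving 1 is 94.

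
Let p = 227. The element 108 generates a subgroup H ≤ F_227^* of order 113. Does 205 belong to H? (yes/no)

yes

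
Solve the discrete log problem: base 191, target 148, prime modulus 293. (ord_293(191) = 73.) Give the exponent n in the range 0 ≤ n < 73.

Successive powers of 191 modulo 293:
  191^0=1  191^1=191  191^2=149  191^3=38  191^4=226  191^5=95
  191^6=272  191^7=91  191^8=94  191^9=81  191^10=235  191^11=56
  191^12=148
So 191^12 ≡ 148 (mod 293), giving n = 12.

12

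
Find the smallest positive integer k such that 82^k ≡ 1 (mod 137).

The order of 82 must divide p − 1 = 136 = 2^3 · 17.
Divisors: 1, 2, 4, 8, 17, 34, 68, 136.
Check each in increasing order: 82^1 ≡ 82;  82^2 ≡ 11;  82^4 ≡ 121;  82^8 ≡ 119;  82^17 ≡ 127;  82^34 ≡ 100;  82^68 ≡ 136;  82^136 ≡ 1.
Smallest exponent giving 1 is 136.

136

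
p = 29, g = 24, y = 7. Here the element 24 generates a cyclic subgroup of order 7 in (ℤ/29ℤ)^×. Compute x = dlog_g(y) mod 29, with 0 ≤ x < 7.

Successive powers of 24 modulo 29:
  24^0=1  24^1=24  24^2=25  24^3=20  24^4=16  24^5=7
So 24^5 ≡ 7 (mod 29), giving x = 5.

5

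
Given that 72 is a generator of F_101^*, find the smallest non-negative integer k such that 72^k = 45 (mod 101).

Baby-step giant-step with m = ceil(sqrt(100)) = 10.
Baby table (72^j mod 101 for j=0..9):
  0:1  1:72  2:33  3:53  4:79  5:32  6:82  7:46
  8:80  9:3
Giant step factor: 72^(-10) ≡ 65 (mod 101).
Scan 45·65^i mod 101 for i = 0, 1, …:
  i=0: 45   i=1: 97   i=2: 43   i=3: 68
  i=4: 77   i=5: 56   i=6: 4   i=7: 58
  i=8: 33
Match at i=8, j=2: k = 8·10 + 2 = 82.

82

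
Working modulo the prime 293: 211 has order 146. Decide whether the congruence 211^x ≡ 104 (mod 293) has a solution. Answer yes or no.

yes

104 ∈ ⟨211⟩ iff 104^146 ≡ 1 (mod 293), since |⟨211⟩| = 146.
104^146 mod 293 = 1.
Since 1 = 1, 104 lies in the subgroup.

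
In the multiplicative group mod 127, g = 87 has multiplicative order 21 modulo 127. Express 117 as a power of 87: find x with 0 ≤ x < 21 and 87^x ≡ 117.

Successive powers of 87 modulo 127:
  87^0=1  87^1=87  87^2=76  87^3=8  87^4=61  87^5=100
  87^6=64  87^7=107  87^8=38  87^9=4  87^10=94  87^11=50
  87^12=32  87^13=117
So 87^13 ≡ 117 (mod 127), giving x = 13.

13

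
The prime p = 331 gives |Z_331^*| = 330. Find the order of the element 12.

110

The order of 12 must divide p − 1 = 330 = 2 · 3 · 5 · 11.
Divisors: 1, 2, 3, 5, 6, 10, 11, 15, 22, 30, 33, 55, 66, 110, 165, 330.
Check each in increasing order: 12^1 ≡ 12;  12^2 ≡ 144;  12^3 ≡ 73;  12^5 ≡ 251;  12^6 ≡ 33;  12^10 ≡ 111;  12^11 ≡ 8;  12^15 ≡ 57;  12^22 ≡ 64;  12^30 ≡ 270;  12^33 ≡ 181;  12^55 ≡ 330;  12^66 ≡ 323;  12^110 ≡ 1.
Smallest exponent giving 1 is 110.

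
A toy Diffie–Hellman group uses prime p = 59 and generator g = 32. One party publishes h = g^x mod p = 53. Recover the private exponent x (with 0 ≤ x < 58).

Baby-step giant-step with m = ceil(sqrt(58)) = 8.
Baby table (32^j mod 59 for j=0..7):
  0:1  1:32  2:21  3:23  4:28  5:11  6:57  7:54
Giant step factor: 32^(-8) ≡ 7 (mod 59).
Scan 53·7^i mod 59 for i = 0, 1, …:
  i=0: 53   i=1: 17   i=2: 1
Match at i=2, j=0: x = 2·8 + 0 = 16.

16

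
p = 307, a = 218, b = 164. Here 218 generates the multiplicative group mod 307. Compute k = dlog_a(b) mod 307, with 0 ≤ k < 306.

122

Baby-step giant-step with m = ceil(sqrt(306)) = 18.
Baby table (218^j mod 307 for j=0..17):
  0:1  1:218  2:246  3:210  4:37  5:84  6:199  7:95
  8:141  9:38  10:302  11:138  12:305  13:178  14:122  15:194
  16:233  17:139
Giant step factor: 218^(-18) ≡ 280 (mod 307).
Scan 164·280^i mod 307 for i = 0, 1, …:
  i=0: 164   i=1: 177   i=2: 133   i=3: 93
  i=4: 252   i=5: 257   i=6: 122
Match at i=6, j=14: k = 6·18 + 14 = 122.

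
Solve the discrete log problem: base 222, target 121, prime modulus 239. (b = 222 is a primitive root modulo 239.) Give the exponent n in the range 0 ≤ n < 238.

110

Baby-step giant-step with m = ceil(sqrt(238)) = 16.
Baby table (222^j mod 239 for j=0..15):
  0:1  1:222  2:50  3:106  4:110  5:42  6:3  7:188
  8:150  9:79  10:91  11:126  12:9  13:86  14:211  15:237
Giant step factor: 222^(-16) ≡ 232 (mod 239).
Scan 121·232^i mod 239 for i = 0, 1, …:
  i=0: 121   i=1: 109   i=2: 193   i=3: 83
  i=4: 136   i=5: 4   i=6: 211
Match at i=6, j=14: n = 6·16 + 14 = 110.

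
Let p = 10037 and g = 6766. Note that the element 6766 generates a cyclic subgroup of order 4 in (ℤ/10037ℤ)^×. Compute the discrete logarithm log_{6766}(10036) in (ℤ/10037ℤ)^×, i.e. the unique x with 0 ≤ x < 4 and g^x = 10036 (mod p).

2

Successive powers of 6766 modulo 10037:
  6766^0=1  6766^1=6766  6766^2=10036
So 6766^2 ≡ 10036 (mod 10037), giving x = 2.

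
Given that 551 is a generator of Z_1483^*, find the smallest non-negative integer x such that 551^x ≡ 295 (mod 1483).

Baby-step giant-step with m = ceil(sqrt(1482)) = 39.
Baby table (551^j mod 1483 for j=0..38):
  0:1  1:551  2:1069  3:268  4:851  5:273  6:640  7:1169
  8:497  9:975  10:379  11:1209  12:292  13:728  14:718  15:1140
  16:831  17:1117  18:22  19:258  20:1273  21:1447  22:926  23:74
  24:733  25:507  26:553  27:688  28:923  29:1387  30:492  31:1186
  32:966  33:1352  34:486  35:846  36:484  37:1227  38:1312
Giant step factor: 551^(-39) ≡ 1204 (mod 1483).
Scan 295·1204^i mod 1483 for i = 0, 1, …:
  i=0: 295   i=1: 743   i=2: 323   i=3: 346
  i=4: 1344   i=5: 223   i=6: 69   i=7: 28
  i=8: 1086   i=9: 1021     …   i=33: 490
  i=34: 1209
Match at i=34, j=11: x = 34·39 + 11 = 1337.

1337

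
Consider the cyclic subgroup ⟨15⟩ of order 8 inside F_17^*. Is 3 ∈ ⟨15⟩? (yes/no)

⟨15⟩ has order 8; its elements mod 17 are {1, 2, 4, 8, 9, 13, 15, 16}.
3 is not in this set.

no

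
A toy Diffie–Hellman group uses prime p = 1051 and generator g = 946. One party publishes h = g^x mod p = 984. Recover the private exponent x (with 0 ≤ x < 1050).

869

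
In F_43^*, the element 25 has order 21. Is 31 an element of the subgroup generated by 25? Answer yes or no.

yes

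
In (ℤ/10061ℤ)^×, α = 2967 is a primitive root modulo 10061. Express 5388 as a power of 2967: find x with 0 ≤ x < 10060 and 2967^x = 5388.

1928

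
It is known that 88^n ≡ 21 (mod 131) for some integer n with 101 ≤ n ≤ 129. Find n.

102

Compute 88^101 mod 131 = 97, then multiply by 88 repeatedly:
  88^101=97  88^102=21
Found 21 at exponent 102.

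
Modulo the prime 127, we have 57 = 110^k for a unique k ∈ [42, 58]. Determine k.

47

Compute 110^42 mod 127 = 19, then multiply by 110 repeatedly:
  110^42=19  110^43=58  110^44=30  110^45=125  110^46=34
  110^47=57
Found 57 at exponent 47.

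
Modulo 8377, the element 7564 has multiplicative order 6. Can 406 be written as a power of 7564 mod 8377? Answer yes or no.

406 ∈ ⟨7564⟩ iff 406^6 ≡ 1 (mod 8377), since |⟨7564⟩| = 6.
406^6 mod 8377 = 6675.
Since 6675 ≠ 1, 406 does not lie in the subgroup.

no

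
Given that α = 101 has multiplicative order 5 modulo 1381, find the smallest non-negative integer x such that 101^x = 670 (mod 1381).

4

Successive powers of 101 modulo 1381:
  101^0=1  101^1=101  101^2=534  101^3=75  101^4=670
So 101^4 ≡ 670 (mod 1381), giving x = 4.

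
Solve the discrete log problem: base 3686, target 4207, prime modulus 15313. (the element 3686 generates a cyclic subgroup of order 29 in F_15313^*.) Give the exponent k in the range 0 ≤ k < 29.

26

Successive powers of 3686 modulo 15313:
  3686^0=1  3686^1=3686  3686^2=3965  3686^3=6388  3686^4=10087  3686^5=718
  3686^6=12712  3686^7=13965  3686^8=7997  3686^9=14730  3686^10=10195  3686^11=668
  3686^12=12168  3686^13=14784  3686^14=10170  3686^15=396  3686^16=4921  3686^17=8214
  3686^18=3003  3686^19=13072  3686^20=8694  3686^21=11288  3686^22=2147  3686^23=12334
  3686^24=14140  3686^25=9901  3686^26=4207
So 3686^26 ≡ 4207 (mod 15313), giving k = 26.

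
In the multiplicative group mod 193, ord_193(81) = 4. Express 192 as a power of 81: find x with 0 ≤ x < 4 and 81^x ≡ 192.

Successive powers of 81 modulo 193:
  81^0=1  81^1=81  81^2=192
So 81^2 ≡ 192 (mod 193), giving x = 2.

2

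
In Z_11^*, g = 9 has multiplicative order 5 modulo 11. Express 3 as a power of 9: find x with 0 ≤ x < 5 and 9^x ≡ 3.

3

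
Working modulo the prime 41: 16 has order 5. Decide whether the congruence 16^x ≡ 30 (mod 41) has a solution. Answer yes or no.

30 ∈ ⟨16⟩ iff 30^5 ≡ 1 (mod 41), since |⟨16⟩| = 5.
30^5 mod 41 = 38.
Since 38 ≠ 1, 30 does not lie in the subgroup.

no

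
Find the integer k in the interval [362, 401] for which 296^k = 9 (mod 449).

362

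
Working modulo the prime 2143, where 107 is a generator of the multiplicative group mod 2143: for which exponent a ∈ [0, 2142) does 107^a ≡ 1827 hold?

976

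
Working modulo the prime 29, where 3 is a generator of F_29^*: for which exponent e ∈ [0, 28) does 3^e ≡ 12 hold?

7

Successive powers of 3 modulo 29:
  3^0=1  3^1=3  3^2=9  3^3=27  3^4=23  3^5=11
  3^6=4  3^7=12
So 3^7 ≡ 12 (mod 29), giving e = 7.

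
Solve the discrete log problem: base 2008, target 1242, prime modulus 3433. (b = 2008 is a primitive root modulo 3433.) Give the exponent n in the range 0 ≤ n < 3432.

Baby-step giant-step with m = ceil(sqrt(3432)) = 59.
Baby table (2008^j mod 3433 for j=0..58):
  0:1  1:2008  2:1722  3:745  4:2605  5:2381  6:2312  7:1080
  8:2417  9:2507  10:1278  11:1773  12:163  13:1169  14:2613  15:1280
  16:2356  17:174  18:2659  19:957  20:2609  21:114  22:2334  23:627
  24:2538  25:1732  26:227  27:2660  28:2965  29:898  30:859  31:1506
  32:3008  33:1417  34:2812  35:2644  36:1734  37:810  38:2671  39:1022
  40:2675  41:2188  42:2697  43:1735  44:2818  45:960  46:1767  47:1847
  48:1136  49:1576  50:2815  51:1802  52:34  53:3045  54:187  55:1299
  56:2745  57:1995  58:3082
Giant step factor: 2008^(-59) ≡ 2044 (mod 3433).
Scan 1242·2044^i mod 3433 for i = 0, 1, …:
  i=0: 1242   i=1: 1661   i=2: 3280   i=3: 3104
  i=4: 392   i=5: 1359   i=6: 499   i=7: 355
  i=8: 1257   i=9: 1424     …   i=27: 2390
  i=28: 1
Match at i=28, j=0: n = 28·59 + 0 = 1652.

1652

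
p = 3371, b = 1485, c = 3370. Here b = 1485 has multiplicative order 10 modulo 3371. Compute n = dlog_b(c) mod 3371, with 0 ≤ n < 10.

5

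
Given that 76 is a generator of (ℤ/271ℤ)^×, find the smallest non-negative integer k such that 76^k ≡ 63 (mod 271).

8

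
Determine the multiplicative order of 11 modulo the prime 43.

7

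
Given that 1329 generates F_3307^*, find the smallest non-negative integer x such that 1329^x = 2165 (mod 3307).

Baby-step giant-step with m = ceil(sqrt(3306)) = 58.
Baby table (1329^j mod 3307 for j=0..57):
  0:1  1:1329  2:303  3:2540  4:2520  5:2396  6:2950  7:1755
  8:960  9:2645  10:3171  11:1141  12:1783  13:1795  14:1208  15:1537
  16:2254  17:2731  18:1720  19:743  20:1961  21:253  22:2230  23:598
  24:1062  25:2616  26:1007  27:2275  28:877  29:1469  30:1171  31:1969
  32:964  33:1347  34:1076  35:1380  36:1942  37:1458  38:3087  39:1943
  40:2787  41:83  42:1176  43:2000  44:2479  45:819  46:448  47:132
  48:157  49:312  50:1273  51:1940  52:2107  53:2481  54:170  55:1054
  56:1905  57:1890
Giant step factor: 1329^(-58) ≡ 1014 (mod 3307).
Scan 2165·1014^i mod 3307 for i = 0, 1, …:
  i=0: 2165   i=1: 2769   i=2: 123   i=3: 2363
  i=4: 1814   i=5: 704   i=6: 2851   i=7: 596
  i=8: 2470   i=9: 1181     …   i=20: 1441
  i=21: 2787
Match at i=21, j=40: x = 21·58 + 40 = 1258.

1258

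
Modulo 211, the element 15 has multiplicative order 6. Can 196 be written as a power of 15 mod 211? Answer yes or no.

196 ∈ ⟨15⟩ iff 196^6 ≡ 1 (mod 211), since |⟨15⟩| = 6.
196^6 mod 211 = 1.
Since 1 = 1, 196 lies in the subgroup.

yes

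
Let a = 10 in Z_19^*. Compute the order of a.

The order of 10 must divide p − 1 = 18 = 2 · 3^2.
Divisors: 1, 2, 3, 6, 9, 18.
Check each in increasing order: 10^1 ≡ 10;  10^2 ≡ 5;  10^3 ≡ 12;  10^6 ≡ 11;  10^9 ≡ 18;  10^18 ≡ 1.
Smallest exponent giving 1 is 18.

18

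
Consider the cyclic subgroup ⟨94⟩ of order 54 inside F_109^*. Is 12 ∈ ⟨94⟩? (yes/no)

yes

12 ∈ ⟨94⟩ iff 12^54 ≡ 1 (mod 109), since |⟨94⟩| = 54.
12^54 mod 109 = 1.
Since 1 = 1, 12 lies in the subgroup.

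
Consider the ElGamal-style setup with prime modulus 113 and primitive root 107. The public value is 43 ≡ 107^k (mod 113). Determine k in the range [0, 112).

51

Baby-step giant-step with m = ceil(sqrt(112)) = 11.
Baby table (107^j mod 113 for j=0..10):
  0:1  1:107  2:36  3:10  4:53  5:21  6:100  7:78
  8:97  9:96  10:102
Giant step factor: 107^(-11) ≡ 12 (mod 113).
Scan 43·12^i mod 113 for i = 0, 1, …:
  i=0: 43   i=1: 64   i=2: 90   i=3: 63
  i=4: 78
Match at i=4, j=7: k = 4·11 + 7 = 51.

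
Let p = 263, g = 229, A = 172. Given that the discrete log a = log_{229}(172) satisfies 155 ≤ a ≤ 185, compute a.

170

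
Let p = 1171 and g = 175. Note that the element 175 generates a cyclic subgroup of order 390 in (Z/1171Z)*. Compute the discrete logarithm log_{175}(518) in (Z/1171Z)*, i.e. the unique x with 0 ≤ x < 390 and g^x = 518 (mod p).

147

Baby-step giant-step with m = ceil(sqrt(390)) = 20.
Baby table (175^j mod 1171 for j=0..19):
  0:1  1:175  2:179  3:879  4:424  5:427  6:952  7:318
  8:613  9:714  10:824  11:167  12:1121  13:618  14:418  15:548
  16:1049  17:899  18:411  19:494
Giant step factor: 175^(-20) ≡ 729 (mod 1171).
Scan 518·729^i mod 1171 for i = 0, 1, …:
  i=0: 518   i=1: 560   i=2: 732   i=3: 823
  i=4: 415   i=5: 417   i=6: 704   i=7: 318
Match at i=7, j=7: x = 7·20 + 7 = 147.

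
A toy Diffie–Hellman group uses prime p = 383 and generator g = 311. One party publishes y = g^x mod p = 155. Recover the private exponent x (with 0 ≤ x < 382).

Baby-step giant-step with m = ceil(sqrt(382)) = 20.
Baby table (311^j mod 383 for j=0..19):
  0:1  1:311  2:205  3:177  4:278  5:283  6:306  7:182
  8:301  9:159  10:42  11:40  12:184  13:157  14:186  15:13
  16:213  17:367  18:3  19:167
Giant step factor: 311^(-20) ≡ 279 (mod 383).
Scan 155·279^i mod 383 for i = 0, 1, …:
  i=0: 155   i=1: 349   i=2: 89   i=3: 319
  i=4: 145   i=5: 240   i=6: 318   i=7: 249
  i=8: 148   i=9: 311
Match at i=9, j=1: x = 9·20 + 1 = 181.

181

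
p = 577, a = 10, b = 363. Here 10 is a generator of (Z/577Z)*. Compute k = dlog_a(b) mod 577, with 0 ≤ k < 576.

384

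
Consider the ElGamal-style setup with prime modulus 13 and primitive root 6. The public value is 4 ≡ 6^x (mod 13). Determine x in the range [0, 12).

10

Successive powers of 6 modulo 13:
  6^0=1  6^1=6  6^2=10  6^3=8  6^4=9  6^5=2
  6^6=12  6^7=7  6^8=3  6^9=5  6^10=4
So 6^10 ≡ 4 (mod 13), giving x = 10.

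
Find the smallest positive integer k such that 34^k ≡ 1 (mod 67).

The order of 34 must divide p − 1 = 66 = 2 · 3 · 11.
Divisors: 1, 2, 3, 6, 11, 22, 33, 66.
Check each in increasing order: 34^1 ≡ 34;  34^2 ≡ 17;  34^3 ≡ 42;  34^6 ≡ 22;  34^11 ≡ 30;  34^22 ≡ 29;  34^33 ≡ 66;  34^66 ≡ 1.
Smallest exponent giving 1 is 66.

66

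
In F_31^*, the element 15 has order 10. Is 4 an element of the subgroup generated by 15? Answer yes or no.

yes

⟨15⟩ has order 10; its elements mod 31 are {1, 2, 4, 8, 15, 16, 23, 27, 29, 30}.
4 is in this set.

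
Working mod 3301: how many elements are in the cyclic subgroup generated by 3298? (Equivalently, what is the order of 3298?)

825

The order of 3298 must divide p − 1 = 3300 = 2^2 · 3 · 5^2 · 11.
Divisors: 1, 2, 3, 4, 5, 6, 10, 11, 12, 15, 20, 22, 25, 30, 33, 44, 50, 55, 60, 66, 75, 100, 110, 132, 150, 165, 220, 275, 300, 330, 550, 660, 825, 1100, 1650, 3300.
Check each in increasing order: 3298^1 ≡ 3298;  3298^2 ≡ 9;  3298^3 ≡ 3274;  3298^4 ≡ 81;  3298^5 ≡ 3058;  3298^6 ≡ 729;  3298^10 ≡ 2932;  3298^11 ≡ 1107;  3298^12 ≡ 3281;  3298^15 ≡ 540;  3298^20 ≡ 820;  3298^22 ≡ 778;  3298^25 ≡ 2101;  3298^30 ≡ 1112;  3298^33 ≡ 2986;  3298^44 ≡ 1201;  3298^50 ≡ 764;  3298^55 ≡ 2505;  3298^60 ≡ 1970;  3298^66 ≡ 195;  3298^75 ≡ 878;  3298^100 ≡ 2720;  3298^110 ≡ 3125;  3298^132 ≡ 1714;  3298^150 ≡ 1751;  3298^165 ≡ 1454;  3298^220 ≡ 1267;  3298^275 ≡ 1574;  3298^300 ≡ 2673;  3298^330 ≡ 1476;  3298^550 ≡ 1726;  3298^660 ≡ 3217;  3298^825 ≡ 1.
Smallest exponent giving 1 is 825.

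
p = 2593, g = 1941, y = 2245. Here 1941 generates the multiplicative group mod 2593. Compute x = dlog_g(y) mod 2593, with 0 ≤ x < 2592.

Baby-step giant-step with m = ceil(sqrt(2592)) = 51.
Baby table (1941^j mod 2593 for j=0..50):
  0:1  1:1941  2:2445  3:555  4:1160  5:836  6:2051  7:736
  8:2426  9:2571  10:1379  11:663  12:755  13:410  14:2352  15:1552
  16:1959  17:1081  18:484  19:778  20:972  21:1541  22:1352  23:116
  24:2158  25:983  26:2148  27:2317  28:1035  29:1953  30:2400  31:1372
  32:41  33:1791  34:1711  35:2011  36:886  37:567  38:1115  39:1653
  40:932  41:1691  42:2086  43:1253  44:2432  45:1252  46:491  47:1400
  48:2529  49:240  50:1693
Giant step factor: 1941^(-51) ≡ 2530 (mod 2593).
Scan 2245·2530^i mod 2593 for i = 0, 1, …:
  i=0: 2245   i=1: 1180   i=2: 857   i=3: 462
  i=4: 2010   i=5: 427   i=6: 1622   i=7: 1534
  i=8: 1892   i=9: 82     …   i=13: 957
  i=14: 1941
Match at i=14, j=1: x = 14·51 + 1 = 715.

715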